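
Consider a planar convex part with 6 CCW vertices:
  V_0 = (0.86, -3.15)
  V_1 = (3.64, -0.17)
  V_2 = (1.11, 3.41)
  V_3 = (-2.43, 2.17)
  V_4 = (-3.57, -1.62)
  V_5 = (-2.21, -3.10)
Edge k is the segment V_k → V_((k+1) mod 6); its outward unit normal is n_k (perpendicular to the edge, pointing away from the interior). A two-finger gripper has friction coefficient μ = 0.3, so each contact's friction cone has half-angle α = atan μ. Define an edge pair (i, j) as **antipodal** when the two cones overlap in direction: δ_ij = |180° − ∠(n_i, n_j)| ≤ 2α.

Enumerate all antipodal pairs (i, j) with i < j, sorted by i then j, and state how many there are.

count = 4; pairs: (0,2), (0,3), (1,4), (2,5)

α = atan 0.3 = 16.70°;  2α = 33.40°
n_0 = (+0.7312, -0.6821)
n_1 = (+0.8167, +0.5771)
n_2 = (-0.3306, +0.9438)
n_3 = (-0.9576, +0.2880)
n_4 = (-0.7363, -0.6766)
n_5 = (-0.0163, -0.9999)
  (0,1): δ = 101.74°  ·
  (0,2): δ = 27.68°  ✓
  (0,3): δ = 26.27°  ✓
  (0,4): δ = 85.59°  ·
  (0,5): δ = 132.08°  ·
  (1,2): δ = 105.94°  ·
  (1,3): δ = 51.99°  ·
  (1,4): δ = 7.33°  ✓
  (1,5): δ = 53.82°  ·
  (2,3): δ = 126.05°  ·
  (2,4): δ = 66.72°  ·
  (2,5): δ = 20.24°  ✓
  (3,4): δ = 120.68°  ·
  (3,5): δ = 74.19°  ·
  (4,5): δ = 133.51°  ·
antipodal pairs: 4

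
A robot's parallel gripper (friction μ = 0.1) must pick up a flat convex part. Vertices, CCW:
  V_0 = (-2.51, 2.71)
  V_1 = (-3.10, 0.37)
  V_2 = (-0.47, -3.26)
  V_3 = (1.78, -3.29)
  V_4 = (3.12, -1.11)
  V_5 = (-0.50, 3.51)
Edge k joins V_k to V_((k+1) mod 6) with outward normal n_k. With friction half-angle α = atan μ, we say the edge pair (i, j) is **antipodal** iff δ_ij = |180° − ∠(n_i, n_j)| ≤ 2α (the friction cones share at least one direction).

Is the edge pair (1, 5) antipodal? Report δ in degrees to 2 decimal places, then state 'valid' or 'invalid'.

δ = 75.78°, invalid

α = atan 0.1 = 5.71°;  2α = 11.42°
edge 1: e_1 = (+2.63, -3.63);  n_1 = (-0.8098, -0.5867)
edge 5: e_5 = (-2.01, -0.80);  n_5 = (-0.3698, +0.9291)
∠(n_1, n_5) = 104.22°
δ = |180° − 104.22°| = 75.78°
75.78° > 2α = 11.42°  →  invalid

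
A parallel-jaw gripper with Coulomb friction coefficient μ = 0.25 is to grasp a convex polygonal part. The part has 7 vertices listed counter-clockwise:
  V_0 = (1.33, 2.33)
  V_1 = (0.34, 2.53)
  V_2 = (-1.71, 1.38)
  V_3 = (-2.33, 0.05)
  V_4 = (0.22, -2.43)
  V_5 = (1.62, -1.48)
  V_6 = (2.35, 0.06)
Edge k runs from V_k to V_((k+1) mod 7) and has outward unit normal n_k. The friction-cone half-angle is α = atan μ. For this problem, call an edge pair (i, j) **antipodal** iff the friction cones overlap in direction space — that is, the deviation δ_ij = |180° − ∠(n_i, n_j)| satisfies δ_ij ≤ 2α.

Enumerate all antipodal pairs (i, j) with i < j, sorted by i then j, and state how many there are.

count = 3; pairs: (1,4), (2,5), (3,6)

α = atan 0.25 = 14.04°;  2α = 28.07°
n_0 = (+0.1980, +0.9802)
n_1 = (-0.4893, +0.8721)
n_2 = (-0.9064, +0.4225)
n_3 = (-0.6972, -0.7169)
n_4 = (+0.5615, -0.8275)
n_5 = (+0.9036, -0.4283)
n_6 = (+0.9121, +0.4099)
  (0,1): δ = 139.29°  ·
  (0,2): δ = 103.57°  ·
  (0,3): δ = 32.78°  ·
  (0,4): δ = 45.58°  ·
  (0,5): δ = 76.06°  ·
  (0,6): δ = 125.62°  ·
  (1,2): δ = 144.28°  ·
  (1,3): δ = 73.49°  ·
  (1,4): δ = 4.87°  ✓
  (1,5): δ = 35.35°  ·
  (1,6): δ = 84.90°  ·
  (2,3): δ = 109.21°  ·
  (2,4): δ = 30.85°  ·
  (2,5): δ = 0.37°  ✓
  (2,6): δ = 49.19°  ·
  (3,4): δ = 101.64°  ·
  (3,5): δ = 71.16°  ·
  (3,6): δ = 21.60°  ✓
  (4,5): δ = 149.52°  ·
  (4,6): δ = 99.96°  ·
  (5,6): δ = 130.44°  ·
antipodal pairs: 3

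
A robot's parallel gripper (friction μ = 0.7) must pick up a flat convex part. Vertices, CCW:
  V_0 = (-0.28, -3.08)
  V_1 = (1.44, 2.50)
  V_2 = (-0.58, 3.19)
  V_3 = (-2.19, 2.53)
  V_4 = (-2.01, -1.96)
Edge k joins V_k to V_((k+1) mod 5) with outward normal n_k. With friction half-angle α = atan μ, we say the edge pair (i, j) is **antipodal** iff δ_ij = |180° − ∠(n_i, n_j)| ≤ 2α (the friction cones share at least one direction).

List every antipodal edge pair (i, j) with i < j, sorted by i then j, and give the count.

count = 5; pairs: (0,2), (0,3), (1,3), (1,4), (2,4)

α = atan 0.7 = 34.99°;  2α = 69.98°
n_0 = (+0.9556, -0.2946)
n_1 = (+0.3232, +0.9463)
n_2 = (-0.3793, +0.9253)
n_3 = (-0.9992, -0.0401)
n_4 = (-0.5435, -0.8394)
  (0,1): δ = 91.73°  ·
  (0,2): δ = 50.58°  ✓
  (0,3): δ = 19.43°  ✓
  (0,4): δ = 74.21°  ·
  (1,2): δ = 138.85°  ·
  (1,3): δ = 68.84°  ✓
  (1,4): δ = 14.06°  ✓
  (2,3): δ = 109.99°  ·
  (2,4): δ = 55.21°  ✓
  (3,4): δ = 125.21°  ·
antipodal pairs: 5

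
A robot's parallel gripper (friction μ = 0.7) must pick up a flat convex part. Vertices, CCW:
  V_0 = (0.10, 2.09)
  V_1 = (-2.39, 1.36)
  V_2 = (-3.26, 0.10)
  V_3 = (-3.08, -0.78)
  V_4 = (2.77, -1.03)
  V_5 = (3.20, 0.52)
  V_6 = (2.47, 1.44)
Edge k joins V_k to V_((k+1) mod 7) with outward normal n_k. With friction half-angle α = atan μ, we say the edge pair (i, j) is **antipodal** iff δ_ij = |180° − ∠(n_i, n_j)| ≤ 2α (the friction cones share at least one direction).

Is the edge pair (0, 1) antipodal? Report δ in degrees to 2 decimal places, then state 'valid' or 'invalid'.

δ = 140.96°, invalid

α = atan 0.7 = 34.99°;  2α = 69.98°
edge 0: e_0 = (-2.49, -0.73);  n_0 = (-0.2813, +0.9596)
edge 1: e_1 = (-0.87, -1.26);  n_1 = (-0.8229, +0.5682)
∠(n_0, n_1) = 39.04°
δ = |180° − 39.04°| = 140.96°
140.96° > 2α = 69.98°  →  invalid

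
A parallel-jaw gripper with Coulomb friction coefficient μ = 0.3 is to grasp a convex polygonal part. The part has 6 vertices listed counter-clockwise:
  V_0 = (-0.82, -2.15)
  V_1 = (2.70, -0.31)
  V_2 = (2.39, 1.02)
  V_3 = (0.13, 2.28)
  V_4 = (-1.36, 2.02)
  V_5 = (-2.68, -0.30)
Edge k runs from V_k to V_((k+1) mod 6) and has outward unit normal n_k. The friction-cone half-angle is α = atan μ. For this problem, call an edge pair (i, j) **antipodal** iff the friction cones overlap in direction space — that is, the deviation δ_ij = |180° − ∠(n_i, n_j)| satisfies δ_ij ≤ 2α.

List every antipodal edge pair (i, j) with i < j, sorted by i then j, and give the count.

count = 4; pairs: (0,3), (0,4), (1,5), (2,5)

α = atan 0.3 = 16.70°;  2α = 33.40°
n_0 = (+0.4633, -0.8862)
n_1 = (+0.9739, +0.2270)
n_2 = (+0.4870, +0.8734)
n_3 = (-0.1719, +0.9851)
n_4 = (-0.8692, +0.4945)
n_5 = (-0.7052, -0.7090)
  (0,1): δ = 104.48°  ·
  (0,2): δ = 56.74°  ·
  (0,3): δ = 17.70°  ✓
  (0,4): δ = 32.76°  ✓
  (0,5): δ = 107.56°  ·
  (1,2): δ = 132.26°  ·
  (1,3): δ = 93.22°  ·
  (1,4): δ = 42.76°  ·
  (1,5): δ = 32.03°  ✓
  (2,3): δ = 140.96°  ·
  (2,4): δ = 90.50°  ·
  (2,5): δ = 15.70°  ✓
  (3,4): δ = 129.54°  ·
  (3,5): δ = 54.74°  ·
  (4,5): δ = 105.21°  ·
antipodal pairs: 4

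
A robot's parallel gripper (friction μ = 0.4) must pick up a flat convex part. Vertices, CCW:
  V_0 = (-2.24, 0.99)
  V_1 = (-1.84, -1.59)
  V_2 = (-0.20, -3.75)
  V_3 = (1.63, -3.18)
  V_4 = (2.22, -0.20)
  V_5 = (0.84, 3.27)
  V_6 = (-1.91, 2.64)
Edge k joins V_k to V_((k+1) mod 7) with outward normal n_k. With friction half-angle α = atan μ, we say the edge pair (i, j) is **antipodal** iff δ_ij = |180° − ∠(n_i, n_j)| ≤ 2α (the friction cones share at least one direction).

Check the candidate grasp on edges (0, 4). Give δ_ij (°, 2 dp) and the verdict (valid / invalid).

δ = 12.87°, valid

α = atan 0.4 = 21.80°;  2α = 43.60°
edge 0: e_0 = (+0.40, -2.58);  n_0 = (-0.9882, -0.1532)
edge 4: e_4 = (-1.38, +3.47);  n_4 = (+0.9292, +0.3695)
∠(n_0, n_4) = 167.13°
δ = |180° − 167.13°| = 12.87°
12.87° ≤ 2α = 43.60°  →  valid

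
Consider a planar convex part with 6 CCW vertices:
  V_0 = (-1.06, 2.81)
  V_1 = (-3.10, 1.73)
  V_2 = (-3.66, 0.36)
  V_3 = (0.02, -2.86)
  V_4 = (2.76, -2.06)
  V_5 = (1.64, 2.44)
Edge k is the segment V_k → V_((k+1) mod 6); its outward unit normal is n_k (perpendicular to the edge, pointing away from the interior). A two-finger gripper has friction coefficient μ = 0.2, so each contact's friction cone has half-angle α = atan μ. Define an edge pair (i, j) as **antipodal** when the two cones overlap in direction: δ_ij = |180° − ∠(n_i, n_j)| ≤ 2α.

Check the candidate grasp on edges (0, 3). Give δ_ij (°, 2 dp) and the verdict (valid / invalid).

δ = 11.62°, valid

α = atan 0.2 = 11.31°;  2α = 22.62°
edge 0: e_0 = (-2.04, -1.08);  n_0 = (-0.4679, +0.8838)
edge 3: e_3 = (+2.74, +0.80);  n_3 = (+0.2803, -0.9599)
∠(n_0, n_3) = 168.38°
δ = |180° − 168.38°| = 11.62°
11.62° ≤ 2α = 22.62°  →  valid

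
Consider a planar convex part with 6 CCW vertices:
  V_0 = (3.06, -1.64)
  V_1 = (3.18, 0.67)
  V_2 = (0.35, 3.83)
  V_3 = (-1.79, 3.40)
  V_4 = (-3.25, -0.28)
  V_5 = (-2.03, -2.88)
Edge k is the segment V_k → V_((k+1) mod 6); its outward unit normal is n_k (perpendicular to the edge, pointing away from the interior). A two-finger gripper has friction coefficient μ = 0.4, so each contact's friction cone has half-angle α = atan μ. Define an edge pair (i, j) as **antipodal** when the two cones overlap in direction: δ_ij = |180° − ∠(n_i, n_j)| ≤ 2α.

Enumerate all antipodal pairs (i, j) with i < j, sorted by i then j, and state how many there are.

α = atan 0.4 = 21.80°;  2α = 43.60°
n_0 = (+0.9987, -0.0519)
n_1 = (+0.7449, +0.6671)
n_2 = (-0.1970, +0.9804)
n_3 = (-0.9295, +0.3688)
n_4 = (-0.9053, -0.4248)
n_5 = (+0.2367, -0.9716)
  (0,1): δ = 135.18°  ·
  (0,2): δ = 75.66°  ·
  (0,3): δ = 18.67°  ✓
  (0,4): δ = 28.11°  ✓
  (0,5): δ = 106.67°  ·
  (1,2): δ = 120.49°  ·
  (1,3): δ = 63.49°  ·
  (1,4): δ = 16.71°  ✓
  (1,5): δ = 61.84°  ·
  (2,3): δ = 123.00°  ·
  (2,4): δ = 76.22°  ·
  (2,5): δ = 2.33°  ✓
  (3,4): δ = 133.22°  ·
  (3,5): δ = 54.67°  ·
  (4,5): δ = 101.45°  ·
antipodal pairs: 4

count = 4; pairs: (0,3), (0,4), (1,4), (2,5)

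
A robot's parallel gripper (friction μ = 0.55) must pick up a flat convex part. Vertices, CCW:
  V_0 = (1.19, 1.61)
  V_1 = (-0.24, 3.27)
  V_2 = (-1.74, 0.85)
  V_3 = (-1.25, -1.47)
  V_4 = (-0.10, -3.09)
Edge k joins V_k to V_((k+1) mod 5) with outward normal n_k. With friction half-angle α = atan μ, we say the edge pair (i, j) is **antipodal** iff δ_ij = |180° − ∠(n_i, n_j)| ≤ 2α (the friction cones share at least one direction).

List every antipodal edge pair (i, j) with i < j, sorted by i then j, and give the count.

α = atan 0.55 = 28.81°;  2α = 57.62°
n_0 = (+0.7576, +0.6527)
n_1 = (-0.8500, +0.5268)
n_2 = (-0.9784, -0.2066)
n_3 = (-0.8154, -0.5789)
n_4 = (+0.9643, -0.2647)
  (0,1): δ = 72.54°  ·
  (0,2): δ = 28.82°  ✓
  (0,3): δ = 5.37°  ✓
  (0,4): δ = 123.91°  ·
  (1,2): δ = 136.28°  ·
  (1,3): δ = 112.84°  ·
  (1,4): δ = 16.44°  ✓
  (2,3): δ = 156.56°  ·
  (2,4): δ = 27.27°  ✓
  (3,4): δ = 50.72°  ✓
antipodal pairs: 5

count = 5; pairs: (0,2), (0,3), (1,4), (2,4), (3,4)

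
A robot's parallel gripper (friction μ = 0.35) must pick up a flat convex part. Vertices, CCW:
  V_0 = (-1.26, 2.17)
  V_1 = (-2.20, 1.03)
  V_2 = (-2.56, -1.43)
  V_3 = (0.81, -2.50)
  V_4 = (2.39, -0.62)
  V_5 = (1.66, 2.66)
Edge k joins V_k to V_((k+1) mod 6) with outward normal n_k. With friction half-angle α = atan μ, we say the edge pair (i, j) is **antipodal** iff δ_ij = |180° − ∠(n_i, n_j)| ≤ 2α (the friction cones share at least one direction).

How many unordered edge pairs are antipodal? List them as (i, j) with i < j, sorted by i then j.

count = 4; pairs: (0,3), (1,3), (1,4), (2,5)

α = atan 0.35 = 19.29°;  2α = 38.58°
n_0 = (-0.7715, +0.6362)
n_1 = (-0.9895, +0.1448)
n_2 = (-0.3026, -0.9531)
n_3 = (+0.7655, -0.6434)
n_4 = (+0.9761, +0.2172)
n_5 = (-0.1655, +0.9862)
  (0,1): δ = 148.82°  ·
  (0,2): δ = 68.11°  ·
  (0,3): δ = 0.54°  ✓
  (0,4): δ = 52.05°  ·
  (0,5): δ = 139.03°  ·
  (1,2): δ = 99.29°  ·
  (1,3): δ = 31.72°  ✓
  (1,4): δ = 20.87°  ✓
  (1,5): δ = 107.85°  ·
  (2,3): δ = 112.43°  ·
  (2,4): δ = 59.84°  ·
  (2,5): δ = 27.14°  ✓
  (3,4): δ = 127.41°  ·
  (3,5): δ = 40.43°  ·
  (4,5): δ = 93.02°  ·
antipodal pairs: 4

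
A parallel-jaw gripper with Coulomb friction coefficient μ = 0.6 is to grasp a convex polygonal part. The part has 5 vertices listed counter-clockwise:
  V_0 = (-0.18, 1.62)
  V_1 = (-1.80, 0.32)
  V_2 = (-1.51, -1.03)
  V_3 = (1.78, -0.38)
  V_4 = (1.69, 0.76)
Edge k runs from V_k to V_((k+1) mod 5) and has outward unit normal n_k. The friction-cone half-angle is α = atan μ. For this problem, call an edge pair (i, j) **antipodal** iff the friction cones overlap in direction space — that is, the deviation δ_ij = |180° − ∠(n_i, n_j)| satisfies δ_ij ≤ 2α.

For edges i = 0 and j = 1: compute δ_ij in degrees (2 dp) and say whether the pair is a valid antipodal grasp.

δ = 116.62°, invalid

α = atan 0.6 = 30.96°;  2α = 61.93°
edge 0: e_0 = (-1.62, -1.30);  n_0 = (-0.6259, +0.7799)
edge 1: e_1 = (+0.29, -1.35);  n_1 = (-0.9777, -0.2100)
∠(n_0, n_1) = 63.38°
δ = |180° − 63.38°| = 116.62°
116.62° > 2α = 61.93°  →  invalid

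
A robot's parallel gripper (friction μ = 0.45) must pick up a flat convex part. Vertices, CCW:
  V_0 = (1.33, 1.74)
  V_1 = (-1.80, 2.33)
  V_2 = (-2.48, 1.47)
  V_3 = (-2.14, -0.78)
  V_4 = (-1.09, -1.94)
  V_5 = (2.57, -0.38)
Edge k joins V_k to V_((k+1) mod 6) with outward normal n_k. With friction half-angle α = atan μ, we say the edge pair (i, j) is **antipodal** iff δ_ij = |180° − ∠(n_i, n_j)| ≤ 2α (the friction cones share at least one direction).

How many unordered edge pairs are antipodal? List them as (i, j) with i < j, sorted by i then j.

α = atan 0.45 = 24.23°;  2α = 48.46°
n_0 = (+0.1852, +0.9827)
n_1 = (-0.7844, +0.6202)
n_2 = (-0.9888, -0.1494)
n_3 = (-0.7414, -0.6711)
n_4 = (+0.3921, -0.9199)
n_5 = (+0.8632, +0.5049)
  (0,1): δ = 117.66°  ·
  (0,2): δ = 70.73°  ·
  (0,3): δ = 37.17°  ✓
  (0,4): δ = 33.76°  ✓
  (0,5): δ = 131.00°  ·
  (1,2): δ = 133.07°  ·
  (1,3): δ = 99.52°  ·
  (1,4): δ = 28.58°  ✓
  (1,5): δ = 68.66°  ·
  (2,3): δ = 146.44°  ·
  (2,4): δ = 75.51°  ·
  (2,5): δ = 21.73°  ✓
  (3,4): δ = 109.07°  ·
  (3,5): δ = 11.83°  ✓
  (4,5): δ = 82.76°  ·
antipodal pairs: 5

count = 5; pairs: (0,3), (0,4), (1,4), (2,5), (3,5)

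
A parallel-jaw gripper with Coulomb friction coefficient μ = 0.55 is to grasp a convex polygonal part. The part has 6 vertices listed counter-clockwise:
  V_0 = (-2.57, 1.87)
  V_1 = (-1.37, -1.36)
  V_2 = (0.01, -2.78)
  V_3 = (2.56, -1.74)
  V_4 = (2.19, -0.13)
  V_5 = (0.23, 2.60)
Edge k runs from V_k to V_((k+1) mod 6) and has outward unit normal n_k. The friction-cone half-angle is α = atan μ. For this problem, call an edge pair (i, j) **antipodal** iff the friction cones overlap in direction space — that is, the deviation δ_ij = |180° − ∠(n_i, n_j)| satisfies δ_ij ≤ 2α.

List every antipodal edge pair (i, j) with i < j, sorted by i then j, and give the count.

count = 5; pairs: (0,3), (0,4), (1,3), (1,4), (2,5)

α = atan 0.55 = 28.81°;  2α = 57.62°
n_0 = (-0.9374, -0.3483)
n_1 = (-0.7171, -0.6969)
n_2 = (+0.3776, -0.9260)
n_3 = (+0.9746, +0.2240)
n_4 = (+0.8123, +0.5832)
n_5 = (-0.2523, +0.9677)
  (0,1): δ = 156.20°  ·
  (0,2): δ = 88.19°  ·
  (0,3): δ = 7.44°  ✓
  (0,4): δ = 15.30°  ✓
  (0,5): δ = 84.23°  ·
  (1,2): δ = 111.99°  ·
  (1,3): δ = 31.24°  ✓
  (1,4): δ = 8.51°  ✓
  (1,5): δ = 60.43°  ·
  (2,3): δ = 99.25°  ·
  (2,4): δ = 76.51°  ·
  (2,5): δ = 7.58°  ✓
  (3,4): δ = 157.27°  ·
  (3,5): δ = 88.33°  ·
  (4,5): δ = 111.06°  ·
antipodal pairs: 5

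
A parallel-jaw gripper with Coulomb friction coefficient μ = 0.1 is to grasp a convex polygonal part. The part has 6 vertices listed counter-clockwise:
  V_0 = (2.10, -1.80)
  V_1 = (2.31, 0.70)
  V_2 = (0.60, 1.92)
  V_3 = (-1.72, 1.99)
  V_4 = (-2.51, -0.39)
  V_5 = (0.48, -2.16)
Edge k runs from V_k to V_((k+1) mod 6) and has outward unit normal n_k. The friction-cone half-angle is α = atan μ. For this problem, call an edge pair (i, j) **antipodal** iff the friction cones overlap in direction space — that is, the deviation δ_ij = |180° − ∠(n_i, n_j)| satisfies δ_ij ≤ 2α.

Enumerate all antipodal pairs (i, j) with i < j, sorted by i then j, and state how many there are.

α = atan 0.1 = 5.71°;  2α = 11.42°
n_0 = (+0.9965, -0.0837)
n_1 = (+0.5808, +0.8141)
n_2 = (+0.0302, +0.9995)
n_3 = (-0.9491, +0.3150)
n_4 = (-0.5094, -0.8605)
n_5 = (+0.2169, -0.9762)
  (0,1): δ = 120.70°  ·
  (0,2): δ = 86.93°  ·
  (0,3): δ = 13.56°  ·
  (0,4): δ = 64.18°  ·
  (0,5): δ = 107.33°  ·
  (1,2): δ = 146.22°  ·
  (1,3): δ = 72.86°  ·
  (1,4): δ = 4.88°  ✓
  (1,5): δ = 48.03°  ·
  (2,3): δ = 106.63°  ·
  (2,4): δ = 28.90°  ·
  (2,5): δ = 14.26°  ·
  (3,4): δ = 102.26°  ·
  (3,5): δ = 59.11°  ·
  (4,5): δ = 136.85°  ·
antipodal pairs: 1

count = 1; pairs: (1,4)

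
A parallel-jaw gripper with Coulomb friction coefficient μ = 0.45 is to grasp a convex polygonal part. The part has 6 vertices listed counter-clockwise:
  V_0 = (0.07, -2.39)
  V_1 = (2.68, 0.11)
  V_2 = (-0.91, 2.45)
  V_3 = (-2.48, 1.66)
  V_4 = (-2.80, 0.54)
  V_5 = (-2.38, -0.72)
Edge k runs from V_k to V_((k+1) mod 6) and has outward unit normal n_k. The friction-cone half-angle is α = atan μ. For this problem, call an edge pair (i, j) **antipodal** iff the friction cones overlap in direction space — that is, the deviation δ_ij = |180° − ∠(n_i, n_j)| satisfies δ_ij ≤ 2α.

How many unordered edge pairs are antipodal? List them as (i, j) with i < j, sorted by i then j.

count = 4; pairs: (0,2), (0,3), (1,4), (1,5)

α = atan 0.45 = 24.23°;  2α = 48.46°
n_0 = (+0.6917, -0.7222)
n_1 = (+0.5461, +0.8377)
n_2 = (-0.4495, +0.8933)
n_3 = (-0.9615, +0.2747)
n_4 = (-0.9487, -0.3162)
n_5 = (-0.5632, -0.8263)
  (0,1): δ = 76.86°  ·
  (0,2): δ = 17.06°  ✓
  (0,3): δ = 30.29°  ✓
  (0,4): δ = 64.67°  ·
  (0,5): δ = 101.95°  ·
  (1,2): δ = 120.19°  ·
  (1,3): δ = 72.85°  ·
  (1,4): δ = 38.47°  ✓
  (1,5): δ = 1.18°  ✓
  (2,3): δ = 132.66°  ·
  (2,4): δ = 98.28°  ·
  (2,5): δ = 60.99°  ·
  (3,4): δ = 145.62°  ·
  (3,5): δ = 108.33°  ·
  (4,5): δ = 142.71°  ·
antipodal pairs: 4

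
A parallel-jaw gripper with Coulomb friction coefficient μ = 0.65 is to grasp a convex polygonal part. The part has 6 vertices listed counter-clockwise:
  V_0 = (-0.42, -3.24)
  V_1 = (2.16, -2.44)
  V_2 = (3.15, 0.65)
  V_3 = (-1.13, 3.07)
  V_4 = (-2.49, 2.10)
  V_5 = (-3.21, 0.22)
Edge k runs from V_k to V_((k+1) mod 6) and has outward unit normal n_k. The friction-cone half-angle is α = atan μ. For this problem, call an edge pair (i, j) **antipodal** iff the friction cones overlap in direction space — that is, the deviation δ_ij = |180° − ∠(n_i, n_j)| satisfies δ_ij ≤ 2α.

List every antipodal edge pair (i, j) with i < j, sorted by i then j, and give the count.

count = 7; pairs: (0,2), (0,3), (0,4), (1,3), (1,4), (1,5), (2,5)

α = atan 0.65 = 33.02°;  2α = 66.05°
n_0 = (+0.2962, -0.9551)
n_1 = (+0.9523, -0.3051)
n_2 = (+0.4922, +0.8705)
n_3 = (-0.5807, +0.8141)
n_4 = (-0.9339, +0.3576)
n_5 = (-0.7784, -0.6277)
  (0,1): δ = 124.99°  ·
  (0,2): δ = 46.71°  ✓
  (0,3): δ = 18.27°  ✓
  (0,4): δ = 51.82°  ✓
  (0,5): δ = 111.65°  ·
  (1,2): δ = 101.72°  ·
  (1,3): δ = 36.74°  ✓
  (1,4): δ = 3.19°  ✓
  (1,5): δ = 56.65°  ✓
  (2,3): δ = 115.02°  ·
  (2,4): δ = 81.47°  ·
  (2,5): δ = 21.63°  ✓
  (3,4): δ = 146.45°  ·
  (3,5): δ = 86.62°  ·
  (4,5): δ = 120.16°  ·
antipodal pairs: 7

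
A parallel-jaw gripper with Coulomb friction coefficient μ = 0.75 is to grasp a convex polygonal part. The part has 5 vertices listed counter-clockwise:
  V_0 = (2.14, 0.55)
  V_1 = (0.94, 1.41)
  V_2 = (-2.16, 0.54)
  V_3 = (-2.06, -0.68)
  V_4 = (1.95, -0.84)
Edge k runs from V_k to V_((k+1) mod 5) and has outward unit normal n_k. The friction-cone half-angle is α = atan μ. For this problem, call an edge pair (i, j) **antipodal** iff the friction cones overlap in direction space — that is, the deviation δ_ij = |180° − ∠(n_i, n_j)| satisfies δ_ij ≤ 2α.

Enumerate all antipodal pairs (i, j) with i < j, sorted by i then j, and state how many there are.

α = atan 0.75 = 36.87°;  2α = 73.74°
n_0 = (+0.5825, +0.8128)
n_1 = (-0.2702, +0.9628)
n_2 = (-0.9967, -0.0817)
n_3 = (-0.0399, -0.9992)
n_4 = (+0.9908, -0.1354)
  (0,1): δ = 128.70°  ·
  (0,2): δ = 49.69°  ✓
  (0,3): δ = 33.34°  ✓
  (0,4): δ = 117.84°  ·
  (1,2): δ = 100.99°  ·
  (1,3): δ = 17.96°  ✓
  (1,4): δ = 66.54°  ✓
  (2,3): δ = 96.97°  ·
  (2,4): δ = 12.47°  ✓
  (3,4): δ = 95.50°  ·
antipodal pairs: 5

count = 5; pairs: (0,2), (0,3), (1,3), (1,4), (2,4)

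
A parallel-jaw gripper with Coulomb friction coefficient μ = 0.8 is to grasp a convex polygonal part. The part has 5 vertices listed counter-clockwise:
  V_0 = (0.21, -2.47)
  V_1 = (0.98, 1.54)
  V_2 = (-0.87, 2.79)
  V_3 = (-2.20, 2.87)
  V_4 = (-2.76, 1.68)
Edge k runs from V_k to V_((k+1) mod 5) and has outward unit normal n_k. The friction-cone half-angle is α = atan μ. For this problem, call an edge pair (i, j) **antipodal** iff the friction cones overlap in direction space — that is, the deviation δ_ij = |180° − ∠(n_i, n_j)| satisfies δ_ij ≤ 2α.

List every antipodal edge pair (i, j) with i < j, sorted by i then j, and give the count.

α = atan 0.8 = 38.66°;  2α = 77.32°
n_0 = (+0.9821, -0.1886)
n_1 = (+0.5599, +0.8286)
n_2 = (+0.0600, +0.9982)
n_3 = (-0.9048, +0.4258)
n_4 = (-0.8132, -0.5820)
  (0,1): δ = 113.18°  ·
  (0,2): δ = 82.57°  ·
  (0,3): δ = 14.33°  ✓
  (0,4): δ = 46.46°  ✓
  (1,2): δ = 149.40°  ·
  (1,3): δ = 81.16°  ·
  (1,4): δ = 20.36°  ✓
  (2,3): δ = 111.76°  ·
  (2,4): δ = 50.97°  ✓
  (3,4): δ = 119.21°  ·
antipodal pairs: 4

count = 4; pairs: (0,3), (0,4), (1,4), (2,4)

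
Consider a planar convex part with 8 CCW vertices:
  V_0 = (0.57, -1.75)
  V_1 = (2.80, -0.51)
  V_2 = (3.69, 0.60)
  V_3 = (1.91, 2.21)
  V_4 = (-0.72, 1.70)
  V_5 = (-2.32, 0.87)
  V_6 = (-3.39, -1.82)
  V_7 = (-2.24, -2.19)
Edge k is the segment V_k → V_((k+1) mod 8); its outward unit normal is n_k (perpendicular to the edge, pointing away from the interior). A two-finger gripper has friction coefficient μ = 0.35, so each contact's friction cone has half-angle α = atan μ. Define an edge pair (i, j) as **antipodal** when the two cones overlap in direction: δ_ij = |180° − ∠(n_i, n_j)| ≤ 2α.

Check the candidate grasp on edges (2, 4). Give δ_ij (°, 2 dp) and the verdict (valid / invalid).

α = atan 0.35 = 19.29°;  2α = 38.58°
edge 2: e_2 = (-1.78, +1.61);  n_2 = (+0.6708, +0.7416)
edge 4: e_4 = (-1.60, -0.83);  n_4 = (-0.4605, +0.8877)
∠(n_2, n_4) = 69.55°
δ = |180° − 69.55°| = 110.45°
110.45° > 2α = 38.58°  →  invalid

δ = 110.45°, invalid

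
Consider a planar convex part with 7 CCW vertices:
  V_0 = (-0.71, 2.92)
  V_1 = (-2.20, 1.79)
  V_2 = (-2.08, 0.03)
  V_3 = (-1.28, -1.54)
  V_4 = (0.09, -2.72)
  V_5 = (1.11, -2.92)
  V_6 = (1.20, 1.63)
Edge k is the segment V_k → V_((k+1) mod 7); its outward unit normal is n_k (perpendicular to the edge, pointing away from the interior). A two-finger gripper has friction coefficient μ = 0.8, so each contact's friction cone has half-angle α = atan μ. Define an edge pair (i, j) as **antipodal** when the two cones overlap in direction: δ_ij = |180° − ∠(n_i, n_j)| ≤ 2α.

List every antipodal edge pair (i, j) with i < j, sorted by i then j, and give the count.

α = atan 0.8 = 38.66°;  2α = 77.32°
n_0 = (-0.6043, +0.7968)
n_1 = (-0.9977, -0.0680)
n_2 = (-0.8910, -0.4540)
n_3 = (-0.6526, -0.7577)
n_4 = (-0.1924, -0.9813)
n_5 = (+0.9998, -0.0198)
n_6 = (+0.5597, +0.8287)
  (0,1): δ = 123.28°  ·
  (0,2): δ = 100.17°  ·
  (0,3): δ = 77.92°  ·
  (0,4): δ = 48.27°  ✓
  (0,5): δ = 51.69°  ✓
  (0,6): δ = 108.79°  ·
  (1,2): δ = 156.90°  ·
  (1,3): δ = 134.64°  ·
  (1,4): δ = 104.99°  ·
  (1,5): δ = 5.03°  ✓
  (1,6): δ = 52.06°  ✓
  (2,3): δ = 157.74°  ·
  (2,4): δ = 128.10°  ·
  (2,5): δ = 28.13°  ✓
  (2,6): δ = 28.96°  ✓
  (3,4): δ = 150.35°  ·
  (3,5): δ = 50.39°  ✓
  (3,6): δ = 6.70°  ✓
  (4,5): δ = 80.04°  ·
  (4,6): δ = 22.94°  ✓
  (5,6): δ = 122.90°  ·
antipodal pairs: 9

count = 9; pairs: (0,4), (0,5), (1,5), (1,6), (2,5), (2,6), (3,5), (3,6), (4,6)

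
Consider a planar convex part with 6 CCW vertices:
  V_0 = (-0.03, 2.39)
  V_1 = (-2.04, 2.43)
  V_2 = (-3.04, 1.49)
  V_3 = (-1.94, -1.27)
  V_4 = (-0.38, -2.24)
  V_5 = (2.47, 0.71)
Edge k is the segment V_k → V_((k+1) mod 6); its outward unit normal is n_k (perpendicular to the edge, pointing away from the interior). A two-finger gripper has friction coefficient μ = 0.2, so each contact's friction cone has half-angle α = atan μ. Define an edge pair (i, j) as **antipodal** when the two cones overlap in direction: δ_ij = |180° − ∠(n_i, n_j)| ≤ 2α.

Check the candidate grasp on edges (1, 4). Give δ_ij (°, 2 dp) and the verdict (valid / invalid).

α = atan 0.2 = 11.31°;  2α = 22.62°
edge 1: e_1 = (-1.00, -0.94);  n_1 = (-0.6849, +0.7286)
edge 4: e_4 = (+2.85, +2.95);  n_4 = (+0.7192, -0.6948)
∠(n_1, n_4) = 177.24°
δ = |180° − 177.24°| = 2.76°
2.76° ≤ 2α = 22.62°  →  valid

δ = 2.76°, valid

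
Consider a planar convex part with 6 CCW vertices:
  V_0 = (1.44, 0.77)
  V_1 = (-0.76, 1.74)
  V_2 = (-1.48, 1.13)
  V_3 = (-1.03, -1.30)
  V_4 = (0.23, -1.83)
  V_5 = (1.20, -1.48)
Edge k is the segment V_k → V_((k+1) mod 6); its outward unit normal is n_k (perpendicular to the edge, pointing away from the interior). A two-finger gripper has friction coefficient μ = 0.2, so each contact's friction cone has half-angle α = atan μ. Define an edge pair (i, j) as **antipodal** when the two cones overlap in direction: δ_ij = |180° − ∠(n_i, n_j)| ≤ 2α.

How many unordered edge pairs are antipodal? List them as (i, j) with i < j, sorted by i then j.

count = 3; pairs: (0,3), (1,4), (2,5)

α = atan 0.2 = 11.31°;  2α = 22.62°
n_0 = (+0.4034, +0.9150)
n_1 = (-0.6464, +0.7630)
n_2 = (-0.9833, -0.1821)
n_3 = (-0.3877, -0.9218)
n_4 = (+0.3394, -0.9406)
n_5 = (+0.9944, -0.1061)
  (0,1): δ = 115.93°  ·
  (0,2): δ = 55.72°  ·
  (0,3): δ = 0.98°  ✓
  (0,4): δ = 43.63°  ·
  (0,5): δ = 107.70°  ·
  (1,2): δ = 119.78°  ·
  (1,3): δ = 63.09°  ·
  (1,4): δ = 20.43°  ✓
  (1,5): δ = 43.64°  ·
  (2,3): δ = 123.30°  ·
  (2,4): δ = 80.65°  ·
  (2,5): δ = 16.58°  ✓
  (3,4): δ = 137.35°  ·
  (3,5): δ = 73.28°  ·
  (4,5): δ = 115.93°  ·
antipodal pairs: 3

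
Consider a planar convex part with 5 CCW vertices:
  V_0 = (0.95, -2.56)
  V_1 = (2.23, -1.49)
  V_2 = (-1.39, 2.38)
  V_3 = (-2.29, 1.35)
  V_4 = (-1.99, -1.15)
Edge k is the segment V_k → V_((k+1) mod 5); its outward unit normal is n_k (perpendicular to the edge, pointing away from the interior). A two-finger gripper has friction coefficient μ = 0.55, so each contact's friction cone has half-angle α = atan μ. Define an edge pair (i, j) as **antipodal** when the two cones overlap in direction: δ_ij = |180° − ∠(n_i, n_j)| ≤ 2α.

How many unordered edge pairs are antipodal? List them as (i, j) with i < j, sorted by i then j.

count = 4; pairs: (0,2), (0,3), (1,3), (1,4)

α = atan 0.55 = 28.81°;  2α = 57.62°
n_0 = (+0.6414, -0.7672)
n_1 = (+0.7303, +0.6831)
n_2 = (-0.7530, +0.6580)
n_3 = (-0.9929, -0.1191)
n_4 = (-0.4324, -0.9017)
  (0,1): δ = 86.81°  ·
  (0,2): δ = 8.96°  ✓
  (0,3): δ = 56.95°  ✓
  (0,4): δ = 114.48°  ·
  (1,2): δ = 84.23°  ·
  (1,3): δ = 36.25°  ✓
  (1,4): δ = 21.29°  ✓
  (2,3): δ = 132.01°  ·
  (2,4): δ = 74.48°  ·
  (3,4): δ = 122.46°  ·
antipodal pairs: 4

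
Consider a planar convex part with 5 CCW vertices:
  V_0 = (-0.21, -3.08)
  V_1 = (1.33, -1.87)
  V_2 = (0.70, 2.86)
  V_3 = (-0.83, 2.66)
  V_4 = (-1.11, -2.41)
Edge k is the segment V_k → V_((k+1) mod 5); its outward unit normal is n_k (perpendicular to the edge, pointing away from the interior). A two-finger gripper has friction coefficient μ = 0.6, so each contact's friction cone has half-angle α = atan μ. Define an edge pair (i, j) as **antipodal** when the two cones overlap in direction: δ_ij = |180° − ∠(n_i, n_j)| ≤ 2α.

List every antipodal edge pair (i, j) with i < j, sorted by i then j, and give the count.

α = atan 0.6 = 30.96°;  2α = 61.93°
n_0 = (+0.6178, -0.7863)
n_1 = (+0.9912, +0.1320)
n_2 = (-0.1296, +0.9916)
n_3 = (-0.9985, +0.0551)
n_4 = (-0.5971, -0.8021)
  (0,1): δ = 120.57°  ·
  (0,2): δ = 30.71°  ✓
  (0,3): δ = 48.68°  ✓
  (0,4): δ = 105.18°  ·
  (1,2): δ = 90.14°  ·
  (1,3): δ = 10.75°  ✓
  (1,4): δ = 45.75°  ✓
  (2,3): δ = 100.61°  ·
  (2,4): δ = 44.11°  ✓
  (3,4): δ = 123.50°  ·
antipodal pairs: 5

count = 5; pairs: (0,2), (0,3), (1,3), (1,4), (2,4)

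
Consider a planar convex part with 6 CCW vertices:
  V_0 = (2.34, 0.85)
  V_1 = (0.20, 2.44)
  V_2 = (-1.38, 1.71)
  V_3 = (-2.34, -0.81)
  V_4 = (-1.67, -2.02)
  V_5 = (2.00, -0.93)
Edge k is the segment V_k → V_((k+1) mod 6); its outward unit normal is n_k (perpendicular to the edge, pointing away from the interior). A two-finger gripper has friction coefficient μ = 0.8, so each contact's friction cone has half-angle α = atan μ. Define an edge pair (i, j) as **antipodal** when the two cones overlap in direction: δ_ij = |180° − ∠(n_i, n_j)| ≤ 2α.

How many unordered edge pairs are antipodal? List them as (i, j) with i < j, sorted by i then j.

α = atan 0.8 = 38.66°;  2α = 77.32°
n_0 = (+0.5964, +0.8027)
n_1 = (-0.4194, +0.9078)
n_2 = (-0.9345, +0.3560)
n_3 = (-0.8748, -0.4844)
n_4 = (+0.2847, -0.9586)
n_5 = (+0.9822, -0.1876)
  (0,1): δ = 118.59°  ·
  (0,2): δ = 74.24°  ✓
  (0,3): δ = 24.41°  ✓
  (0,4): δ = 53.15°  ✓
  (0,5): δ = 115.80°  ·
  (1,2): δ = 135.65°  ·
  (1,3): δ = 85.82°  ·
  (1,4): δ = 8.26°  ✓
  (1,5): δ = 54.39°  ✓
  (2,3): δ = 130.17°  ·
  (2,4): δ = 52.60°  ✓
  (2,5): δ = 10.04°  ✓
  (3,4): δ = 102.43°  ·
  (3,5): δ = 39.79°  ✓
  (4,5): δ = 117.36°  ·
antipodal pairs: 8

count = 8; pairs: (0,2), (0,3), (0,4), (1,4), (1,5), (2,4), (2,5), (3,5)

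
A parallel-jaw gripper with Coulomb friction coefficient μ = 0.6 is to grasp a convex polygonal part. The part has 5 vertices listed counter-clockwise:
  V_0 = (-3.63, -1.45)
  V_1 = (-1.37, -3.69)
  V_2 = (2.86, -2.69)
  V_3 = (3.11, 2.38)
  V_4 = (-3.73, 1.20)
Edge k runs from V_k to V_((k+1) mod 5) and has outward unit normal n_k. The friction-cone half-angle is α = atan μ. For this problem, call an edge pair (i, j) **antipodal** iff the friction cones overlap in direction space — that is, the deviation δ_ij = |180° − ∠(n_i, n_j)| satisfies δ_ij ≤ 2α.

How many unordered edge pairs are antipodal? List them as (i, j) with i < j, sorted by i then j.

α = atan 0.6 = 30.96°;  2α = 61.93°
n_0 = (-0.7040, -0.7102)
n_1 = (+0.2301, -0.9732)
n_2 = (+0.9988, -0.0492)
n_3 = (-0.1700, +0.9854)
n_4 = (-0.9993, -0.0377)
  (0,1): δ = 121.95°  ·
  (0,2): δ = 48.08°  ✓
  (0,3): δ = 54.53°  ✓
  (0,4): δ = 136.91°  ·
  (1,2): δ = 106.12°  ·
  (1,3): δ = 3.51°  ✓
  (1,4): δ = 78.86°  ·
  (2,3): δ = 77.39°  ·
  (2,4): δ = 4.98°  ✓
  (3,4): δ = 97.63°  ·
antipodal pairs: 4

count = 4; pairs: (0,2), (0,3), (1,3), (2,4)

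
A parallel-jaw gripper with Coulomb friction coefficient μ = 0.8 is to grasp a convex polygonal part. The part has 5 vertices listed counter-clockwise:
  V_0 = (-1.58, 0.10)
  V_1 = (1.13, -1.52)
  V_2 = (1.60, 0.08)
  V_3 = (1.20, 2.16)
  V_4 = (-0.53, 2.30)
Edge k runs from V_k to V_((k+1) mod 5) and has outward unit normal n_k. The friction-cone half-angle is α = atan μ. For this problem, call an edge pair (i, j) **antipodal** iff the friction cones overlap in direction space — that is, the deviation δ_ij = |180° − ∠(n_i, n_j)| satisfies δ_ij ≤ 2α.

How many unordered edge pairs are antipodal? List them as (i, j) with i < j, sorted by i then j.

count = 5; pairs: (0,1), (0,2), (0,3), (1,4), (2,4)

α = atan 0.8 = 38.66°;  2α = 77.32°
n_0 = (-0.5131, -0.8583)
n_1 = (+0.9595, -0.2818)
n_2 = (+0.9820, +0.1888)
n_3 = (+0.0807, +0.9967)
n_4 = (-0.9025, +0.4307)
  (0,1): δ = 75.50°  ✓
  (0,2): δ = 48.24°  ✓
  (0,3): δ = 26.24°  ✓
  (0,4): δ = 95.36°  ·
  (1,2): δ = 152.74°  ·
  (1,3): δ = 78.26°  ·
  (1,4): δ = 9.14°  ✓
  (2,3): δ = 105.51°  ·
  (2,4): δ = 36.40°  ✓
  (3,4): δ = 110.89°  ·
antipodal pairs: 5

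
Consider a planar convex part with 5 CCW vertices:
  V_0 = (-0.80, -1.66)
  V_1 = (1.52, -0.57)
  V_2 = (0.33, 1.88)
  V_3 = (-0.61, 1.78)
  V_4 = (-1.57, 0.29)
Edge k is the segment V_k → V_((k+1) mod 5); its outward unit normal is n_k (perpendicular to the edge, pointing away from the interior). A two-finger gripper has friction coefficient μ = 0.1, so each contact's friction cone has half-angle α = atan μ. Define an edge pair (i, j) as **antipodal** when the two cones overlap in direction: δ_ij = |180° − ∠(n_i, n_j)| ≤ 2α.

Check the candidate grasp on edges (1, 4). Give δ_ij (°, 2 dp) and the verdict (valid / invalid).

δ = 4.36°, valid

α = atan 0.1 = 5.71°;  2α = 11.42°
edge 1: e_1 = (-1.19, +2.45);  n_1 = (+0.8995, +0.4369)
edge 4: e_4 = (+0.77, -1.95);  n_4 = (-0.9301, -0.3673)
∠(n_1, n_4) = 175.64°
δ = |180° − 175.64°| = 4.36°
4.36° ≤ 2α = 11.42°  →  valid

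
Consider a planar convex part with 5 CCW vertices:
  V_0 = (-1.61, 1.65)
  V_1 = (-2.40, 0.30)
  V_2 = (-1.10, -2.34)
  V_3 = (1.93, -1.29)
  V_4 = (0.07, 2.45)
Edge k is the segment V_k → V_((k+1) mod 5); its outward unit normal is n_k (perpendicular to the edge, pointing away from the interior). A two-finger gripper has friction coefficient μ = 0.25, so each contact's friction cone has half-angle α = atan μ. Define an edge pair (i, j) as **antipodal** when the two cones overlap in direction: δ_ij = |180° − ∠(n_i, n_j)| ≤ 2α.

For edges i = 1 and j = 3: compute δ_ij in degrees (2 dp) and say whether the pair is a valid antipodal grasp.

δ = 0.23°, valid

α = atan 0.25 = 14.04°;  2α = 28.07°
edge 1: e_1 = (+1.30, -2.64);  n_1 = (-0.8971, -0.4418)
edge 3: e_3 = (-1.86, +3.74);  n_3 = (+0.8954, +0.4453)
∠(n_1, n_3) = 179.77°
δ = |180° − 179.77°| = 0.23°
0.23° ≤ 2α = 28.07°  →  valid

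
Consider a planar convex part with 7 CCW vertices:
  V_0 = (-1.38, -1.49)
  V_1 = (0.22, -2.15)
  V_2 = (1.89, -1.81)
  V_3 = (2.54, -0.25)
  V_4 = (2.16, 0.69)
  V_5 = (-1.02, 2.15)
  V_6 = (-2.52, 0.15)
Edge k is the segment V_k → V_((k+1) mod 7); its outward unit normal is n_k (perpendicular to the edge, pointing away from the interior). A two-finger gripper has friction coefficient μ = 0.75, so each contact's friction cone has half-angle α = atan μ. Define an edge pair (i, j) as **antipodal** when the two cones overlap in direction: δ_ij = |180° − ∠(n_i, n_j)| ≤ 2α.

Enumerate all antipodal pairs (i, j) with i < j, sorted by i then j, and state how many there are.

α = atan 0.75 = 36.87°;  2α = 73.74°
n_0 = (-0.3813, -0.9244)
n_1 = (+0.1995, -0.9799)
n_2 = (+0.9231, -0.3846)
n_3 = (+0.9271, +0.3748)
n_4 = (+0.4172, +0.9088)
n_5 = (-0.8000, +0.6000)
n_6 = (-0.8211, -0.5708)
  (0,1): δ = 146.08°  ·
  (0,2): δ = 90.20°  ·
  (0,3): δ = 45.57°  ✓
  (0,4): δ = 2.24°  ✓
  (0,5): δ = 75.55°  ·
  (0,6): δ = 147.22°  ·
  (1,2): δ = 124.13°  ·
  (1,3): δ = 79.50°  ·
  (1,4): δ = 36.17°  ✓
  (1,5): δ = 41.62°  ✓
  (1,6): δ = 113.30°  ·
  (2,3): δ = 135.37°  ·
  (2,4): δ = 92.04°  ·
  (2,5): δ = 14.25°  ✓
  (2,6): δ = 57.42°  ✓
  (3,4): δ = 136.67°  ·
  (3,5): δ = 58.88°  ✓
  (3,6): δ = 12.79°  ✓
  (4,5): δ = 102.21°  ·
  (4,6): δ = 30.54°  ✓
  (5,6): δ = 108.33°  ·
antipodal pairs: 9

count = 9; pairs: (0,3), (0,4), (1,4), (1,5), (2,5), (2,6), (3,5), (3,6), (4,6)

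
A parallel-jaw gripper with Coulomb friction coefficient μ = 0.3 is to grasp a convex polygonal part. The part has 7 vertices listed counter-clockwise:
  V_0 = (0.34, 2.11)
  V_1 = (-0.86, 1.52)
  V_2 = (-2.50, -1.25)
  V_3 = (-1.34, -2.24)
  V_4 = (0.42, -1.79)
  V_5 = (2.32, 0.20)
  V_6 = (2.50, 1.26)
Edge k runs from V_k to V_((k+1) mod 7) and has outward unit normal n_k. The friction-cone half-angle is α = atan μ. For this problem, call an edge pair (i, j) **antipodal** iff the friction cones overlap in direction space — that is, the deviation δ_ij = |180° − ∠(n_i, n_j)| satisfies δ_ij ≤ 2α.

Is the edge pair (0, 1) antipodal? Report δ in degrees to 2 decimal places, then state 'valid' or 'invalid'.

δ = 146.81°, invalid

α = atan 0.3 = 16.70°;  2α = 33.40°
edge 0: e_0 = (-1.20, -0.59);  n_0 = (-0.4412, +0.8974)
edge 1: e_1 = (-1.64, -2.77);  n_1 = (-0.8605, +0.5095)
∠(n_0, n_1) = 33.19°
δ = |180° − 33.19°| = 146.81°
146.81° > 2α = 33.40°  →  invalid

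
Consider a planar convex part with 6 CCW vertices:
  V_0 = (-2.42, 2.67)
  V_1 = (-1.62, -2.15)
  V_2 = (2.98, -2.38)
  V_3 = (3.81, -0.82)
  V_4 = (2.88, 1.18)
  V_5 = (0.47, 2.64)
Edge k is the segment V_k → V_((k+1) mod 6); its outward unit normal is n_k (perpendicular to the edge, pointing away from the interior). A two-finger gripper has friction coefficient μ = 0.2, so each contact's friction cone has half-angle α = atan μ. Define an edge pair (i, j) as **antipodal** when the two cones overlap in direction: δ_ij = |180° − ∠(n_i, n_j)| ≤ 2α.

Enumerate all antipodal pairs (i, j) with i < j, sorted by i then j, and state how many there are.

count = 2; pairs: (0,3), (1,5)

α = atan 0.2 = 11.31°;  2α = 22.62°
n_0 = (-0.9865, -0.1637)
n_1 = (-0.0499, -0.9988)
n_2 = (+0.8828, -0.4697)
n_3 = (+0.9068, +0.4216)
n_4 = (+0.5181, +0.8553)
n_5 = (+0.0104, +0.9999)
  (0,1): δ = 102.29°  ·
  (0,2): δ = 37.44°  ·
  (0,3): δ = 15.51°  ✓
  (0,4): δ = 49.37°  ·
  (0,5): δ = 79.98°  ·
  (1,2): δ = 115.15°  ·
  (1,3): δ = 62.20°  ·
  (1,4): δ = 28.35°  ·
  (1,5): δ = 2.27°  ✓
  (2,3): δ = 127.05°  ·
  (2,4): δ = 93.19°  ·
  (2,5): δ = 62.58°  ·
  (3,4): δ = 146.15°  ·
  (3,5): δ = 115.53°  ·
  (4,5): δ = 149.39°  ·
antipodal pairs: 2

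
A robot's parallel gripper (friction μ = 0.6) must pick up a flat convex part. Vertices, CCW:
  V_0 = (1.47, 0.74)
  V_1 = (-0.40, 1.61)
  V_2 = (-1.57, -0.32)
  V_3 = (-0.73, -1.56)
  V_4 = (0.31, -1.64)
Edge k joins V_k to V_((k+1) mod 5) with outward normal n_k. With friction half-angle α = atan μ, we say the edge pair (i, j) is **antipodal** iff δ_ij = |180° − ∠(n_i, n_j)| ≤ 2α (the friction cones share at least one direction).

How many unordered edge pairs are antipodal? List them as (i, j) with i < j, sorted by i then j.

α = atan 0.6 = 30.96°;  2α = 61.93°
n_0 = (+0.4218, +0.9067)
n_1 = (-0.8551, +0.5184)
n_2 = (-0.8279, -0.5608)
n_3 = (-0.0767, -0.9971)
n_4 = (+0.8989, -0.4381)
  (0,1): δ = 96.28°  ·
  (0,2): δ = 30.94°  ✓
  (0,3): δ = 20.55°  ✓
  (0,4): δ = 88.97°  ·
  (1,2): δ = 114.66°  ·
  (1,3): δ = 63.17°  ·
  (1,4): δ = 5.24°  ✓
  (2,3): δ = 128.51°  ·
  (2,4): δ = 60.10°  ✓
  (3,4): δ = 111.59°  ·
antipodal pairs: 4

count = 4; pairs: (0,2), (0,3), (1,4), (2,4)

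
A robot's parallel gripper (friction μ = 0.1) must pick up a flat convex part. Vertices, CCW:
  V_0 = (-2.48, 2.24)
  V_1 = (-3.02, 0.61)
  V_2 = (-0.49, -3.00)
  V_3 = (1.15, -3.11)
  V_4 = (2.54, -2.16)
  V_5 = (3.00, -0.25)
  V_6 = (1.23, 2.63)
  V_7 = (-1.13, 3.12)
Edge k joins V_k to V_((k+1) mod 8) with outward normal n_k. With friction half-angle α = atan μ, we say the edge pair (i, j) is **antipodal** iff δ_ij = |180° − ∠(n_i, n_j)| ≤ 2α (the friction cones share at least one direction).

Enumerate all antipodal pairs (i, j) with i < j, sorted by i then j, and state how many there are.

count = 4; pairs: (0,4), (1,5), (2,6), (3,7)

α = atan 0.1 = 5.71°;  2α = 11.42°
n_0 = (-0.9493, +0.3145)
n_1 = (-0.8189, -0.5739)
n_2 = (-0.0669, -0.9978)
n_3 = (+0.5643, -0.8256)
n_4 = (+0.9722, -0.2341)
n_5 = (+0.8520, +0.5236)
n_6 = (+0.2033, +0.9791)
n_7 = (-0.5461, +0.8377)
  (0,1): δ = 126.65°  ·
  (0,2): δ = 75.51°  ·
  (0,3): δ = 37.32°  ·
  (0,4): δ = 4.79°  ✓
  (0,5): δ = 49.90°  ·
  (0,6): δ = 96.60°  ·
  (0,7): δ = 141.43°  ·
  (1,2): δ = 128.86°  ·
  (1,3): δ = 90.67°  ·
  (1,4): δ = 48.57°  ·
  (1,5): δ = 3.45°  ✓
  (1,6): δ = 43.25°  ·
  (1,7): δ = 88.07°  ·
  (2,3): δ = 141.81°  ·
  (2,4): δ = 99.70°  ·
  (2,5): δ = 54.59°  ·
  (2,6): δ = 7.89°  ✓
  (2,7): δ = 36.94°  ·
  (3,4): δ = 137.89°  ·
  (3,5): δ = 92.78°  ·
  (3,6): δ = 46.08°  ·
  (3,7): δ = 1.25°  ✓
  (4,5): δ = 134.88°  ·
  (4,6): δ = 88.19°  ·
  (4,7): δ = 43.36°  ·
  (5,6): δ = 133.30°  ·
  (5,7): δ = 88.48°  ·
  (6,7): δ = 135.17°  ·
antipodal pairs: 4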